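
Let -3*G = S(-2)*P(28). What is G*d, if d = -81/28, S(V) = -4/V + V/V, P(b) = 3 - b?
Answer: -2025/28 ≈ -72.321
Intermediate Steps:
S(V) = 1 - 4/V (S(V) = -4/V + 1 = 1 - 4/V)
d = -81/28 (d = -81*1/28 = -81/28 ≈ -2.8929)
G = 25 (G = -(-4 - 2)/(-2)*(3 - 1*28)/3 = -(-1/2*(-6))*(3 - 28)/3 = -(-25) = -1/3*(-75) = 25)
G*d = 25*(-81/28) = -2025/28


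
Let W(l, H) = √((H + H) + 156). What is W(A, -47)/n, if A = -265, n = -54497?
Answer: -√62/54497 ≈ -0.00014449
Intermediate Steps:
W(l, H) = √(156 + 2*H) (W(l, H) = √(2*H + 156) = √(156 + 2*H))
W(A, -47)/n = √(156 + 2*(-47))/(-54497) = √(156 - 94)*(-1/54497) = √62*(-1/54497) = -√62/54497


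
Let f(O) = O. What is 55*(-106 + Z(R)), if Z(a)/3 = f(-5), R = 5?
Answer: -6655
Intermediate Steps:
Z(a) = -15 (Z(a) = 3*(-5) = -15)
55*(-106 + Z(R)) = 55*(-106 - 15) = 55*(-121) = -6655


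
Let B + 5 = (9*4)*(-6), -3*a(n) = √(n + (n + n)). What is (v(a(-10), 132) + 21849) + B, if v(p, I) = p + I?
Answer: 21760 - I*√30/3 ≈ 21760.0 - 1.8257*I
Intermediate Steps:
a(n) = -√3*√n/3 (a(n) = -√(n + (n + n))/3 = -√(n + 2*n)/3 = -√3*√n/3)
v(p, I) = I + p
B = -221 (B = -5 + (9*4)*(-6) = -5 + 36*(-6) = -5 - 216 = -221)
(v(a(-10), 132) + 21849) + B = ((132 - √3*√(-10)/3) + 21849) - 221 = ((132 - √3*I*√10/3) + 21849) - 221 = ((132 - I*√30/3) + 21849) - 221 = (21981 - I*√30/3) - 221 = 21760 - I*√30/3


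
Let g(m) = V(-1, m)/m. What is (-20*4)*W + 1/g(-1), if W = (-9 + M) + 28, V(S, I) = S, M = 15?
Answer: -2719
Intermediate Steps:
g(m) = -1/m
W = 34 (W = (-9 + 15) + 28 = 6 + 28 = 34)
(-20*4)*W + 1/g(-1) = -20*4*34 + 1/(-1/(-1)) = -80*34 + 1/(-1*(-1)) = -2720 + 1/1 = -2720 + 1 = -2719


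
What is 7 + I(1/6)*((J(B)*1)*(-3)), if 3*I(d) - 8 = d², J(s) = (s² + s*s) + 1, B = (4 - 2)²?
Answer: -3095/12 ≈ -257.92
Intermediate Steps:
B = 4 (B = 2² = 4)
J(s) = 1 + 2*s² (J(s) = (s² + s²) + 1 = 2*s² + 1 = 1 + 2*s²)
I(d) = 8/3 + d²/3
7 + I(1/6)*((J(B)*1)*(-3)) = 7 + (8/3 + (1/6)²/3)*(((1 + 2*4²)*1)*(-3)) = 7 + (8/3 + (⅙)²/3)*(((1 + 2*16)*1)*(-3)) = 7 + (8/3 + (⅓)*(1/36))*(((1 + 32)*1)*(-3)) = 7 + (8/3 + 1/108)*((33*1)*(-3)) = 7 + 289*(33*(-3))/108 = 7 + (289/108)*(-99) = 7 - 3179/12 = -3095/12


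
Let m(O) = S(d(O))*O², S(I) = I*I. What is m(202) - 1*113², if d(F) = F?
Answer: 1664953647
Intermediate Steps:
S(I) = I²
m(O) = O⁴ (m(O) = O²*O² = O⁴)
m(202) - 1*113² = 202⁴ - 1*113² = 1664966416 - 1*12769 = 1664966416 - 12769 = 1664953647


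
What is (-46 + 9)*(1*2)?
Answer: -74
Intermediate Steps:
(-46 + 9)*(1*2) = -37*2 = -74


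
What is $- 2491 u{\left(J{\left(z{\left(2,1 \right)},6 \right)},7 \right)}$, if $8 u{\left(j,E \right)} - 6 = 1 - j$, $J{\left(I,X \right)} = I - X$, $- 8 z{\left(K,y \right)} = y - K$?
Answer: $- \frac{256573}{64} \approx -4009.0$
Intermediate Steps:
$z{\left(K,y \right)} = - \frac{y}{8} + \frac{K}{8}$ ($z{\left(K,y \right)} = - \frac{y - K}{8} = - \frac{y}{8} + \frac{K}{8}$)
$u{\left(j,E \right)} = \frac{7}{8} - \frac{j}{8}$ ($u{\left(j,E \right)} = \frac{3}{4} + \frac{1 - j}{8} = \frac{3}{4} - \left(- \frac{1}{8} + \frac{j}{8}\right) = \frac{7}{8} - \frac{j}{8}$)
$- 2491 u{\left(J{\left(z{\left(2,1 \right)},6 \right)},7 \right)} = - 2491 \left(\frac{7}{8} - \frac{\left(\left(- \frac{1}{8}\right) 1 + \frac{1}{8} \cdot 2\right) - 6}{8}\right) = - 2491 \left(\frac{7}{8} - \frac{\left(- \frac{1}{8} + \frac{1}{4}\right) - 6}{8}\right) = - 2491 \left(\frac{7}{8} - \frac{\frac{1}{8} - 6}{8}\right) = - 2491 \left(\frac{7}{8} - - \frac{47}{64}\right) = - 2491 \left(\frac{7}{8} + \frac{47}{64}\right) = \left(-2491\right) \frac{103}{64} = - \frac{256573}{64}$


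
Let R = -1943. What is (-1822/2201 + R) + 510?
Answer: -3155855/2201 ≈ -1433.8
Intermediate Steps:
(-1822/2201 + R) + 510 = (-1822/2201 - 1943) + 510 = -4278365/2201 + 510 = -3155855/2201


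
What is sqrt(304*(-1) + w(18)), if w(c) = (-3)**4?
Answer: I*sqrt(223) ≈ 14.933*I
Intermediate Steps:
w(c) = 81
sqrt(304*(-1) + w(18)) = sqrt(304*(-1) + 81) = sqrt(-304 + 81) = sqrt(-223) = I*sqrt(223)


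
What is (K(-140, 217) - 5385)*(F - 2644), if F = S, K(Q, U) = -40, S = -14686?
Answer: 94015250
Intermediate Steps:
F = -14686
(K(-140, 217) - 5385)*(F - 2644) = (-40 - 5385)*(-14686 - 2644) = -5425*(-17330) = 94015250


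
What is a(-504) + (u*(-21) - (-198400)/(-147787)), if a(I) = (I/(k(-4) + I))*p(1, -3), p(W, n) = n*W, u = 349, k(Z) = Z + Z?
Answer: -69361008415/9458368 ≈ -7333.3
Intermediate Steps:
k(Z) = 2*Z
p(W, n) = W*n
a(I) = -3*I/(-8 + I) (a(I) = (I/(2*(-4) + I))*(1*(-3)) = (I/(-8 + I))*(-3) = -3*I/(-8 + I))
a(-504) + (u*(-21) - (-198400)/(-147787)) = -3*(-504)/(-8 - 504) + (349*(-21) - (-198400)/(-147787)) = -3*(-504)/(-512) + (-7329 - (-198400)*(-1)/147787) = -3*(-504)*(-1/512) + (-7329 - 1*198400/147787) = -189/64 + (-7329 - 198400/147787) = -189/64 - 1083329323/147787 = -69361008415/9458368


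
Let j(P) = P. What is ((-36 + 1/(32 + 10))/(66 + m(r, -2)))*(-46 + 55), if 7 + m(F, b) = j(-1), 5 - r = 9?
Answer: -4533/812 ≈ -5.5825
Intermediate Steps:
r = -4 (r = 5 - 1*9 = 5 - 9 = -4)
m(F, b) = -8 (m(F, b) = -7 - 1 = -8)
((-36 + 1/(32 + 10))/(66 + m(r, -2)))*(-46 + 55) = ((-36 + 1/(32 + 10))/(66 - 8))*(-46 + 55) = ((-36 + 1/42)/58)*9 = ((-36 + 1/42)*(1/58))*9 = -1511/42*1/58*9 = -1511/2436*9 = -4533/812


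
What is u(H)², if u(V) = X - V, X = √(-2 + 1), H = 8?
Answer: (8 - I)² ≈ 63.0 - 16.0*I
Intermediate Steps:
X = I (X = √(-1) = I ≈ 1.0*I)
u(V) = I - V
u(H)² = (I - 1*8)² = (I - 8)² = (-8 + I)²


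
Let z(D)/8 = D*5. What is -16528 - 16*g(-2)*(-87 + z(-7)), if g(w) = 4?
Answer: 6960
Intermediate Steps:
z(D) = 40*D (z(D) = 8*(D*5) = 8*(5*D) = 40*D)
-16528 - 16*g(-2)*(-87 + z(-7)) = -16528 - 16*4*(-87 + 40*(-7)) = -16528 - 64*(-87 - 280) = -16528 - 64*(-367) = -16528 - 1*(-23488) = -16528 + 23488 = 6960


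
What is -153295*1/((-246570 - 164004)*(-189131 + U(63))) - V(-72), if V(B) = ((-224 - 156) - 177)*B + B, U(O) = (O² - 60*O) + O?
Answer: -3104433823802767/77548806546 ≈ -40032.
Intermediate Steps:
U(O) = O² - 59*O
V(B) = -556*B (V(B) = (-380 - 177)*B + B = -557*B + B = -556*B)
-153295*1/((-246570 - 164004)*(-189131 + U(63))) - V(-72) = -153295*1/((-246570 - 164004)*(-189131 + 63*(-59 + 63))) - (-556)*(-72) = -153295*(-1/(410574*(-189131 + 63*4))) - 1*40032 = -153295*(-1/(410574*(-189131 + 252))) - 40032 = -153295/((-188879*(-410574))) - 40032 = -153295/77548806546 - 40032 = -3104433823802767/77548806546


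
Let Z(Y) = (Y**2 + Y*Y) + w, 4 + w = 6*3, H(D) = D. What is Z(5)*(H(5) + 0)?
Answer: 320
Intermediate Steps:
w = 14 (w = -4 + 6*3 = -4 + 18 = 14)
Z(Y) = 14 + 2*Y**2 (Z(Y) = (Y**2 + Y*Y) + 14 = (Y**2 + Y**2) + 14 = 2*Y**2 + 14 = 14 + 2*Y**2)
Z(5)*(H(5) + 0) = (14 + 2*5**2)*(5 + 0) = (14 + 2*25)*5 = (14 + 50)*5 = 64*5 = 320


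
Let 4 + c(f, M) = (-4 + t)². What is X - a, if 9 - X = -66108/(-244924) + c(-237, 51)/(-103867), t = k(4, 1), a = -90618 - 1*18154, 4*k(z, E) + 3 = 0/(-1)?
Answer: 11069318735024455/101758084432 ≈ 1.0878e+5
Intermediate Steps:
k(z, E) = -¾ (k(z, E) = -¾ + (0/(-1))/4 = -¾ + (0*(-1))/4 = -¾ + (¼)*0 = -¾ + 0 = -¾)
a = -108772 (a = -90618 - 18154 = -108772)
t = -¾ ≈ -0.75000
c(f, M) = 297/16 (c(f, M) = -4 + (-4 - ¾)² = -4 + (-19/4)² = -4 + 361/16 = 297/16)
X = 888375186951/101758084432 (X = 9 - (-66108/(-244924) + (297/16)/(-103867)) = 9 - (-66108*(-1/244924) + (297/16)*(-1/103867)) = 9 - (16527/61231 - 297/1661872) = 9 - 1*27447572937/101758084432 = 9 - 27447572937/101758084432 = 888375186951/101758084432 ≈ 8.7303)
X - a = 888375186951/101758084432 - 1*(-108772) = 888375186951/101758084432 + 108772 = 11069318735024455/101758084432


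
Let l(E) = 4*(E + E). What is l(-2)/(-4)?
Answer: 4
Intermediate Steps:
l(E) = 8*E (l(E) = 4*(2*E) = 8*E)
l(-2)/(-4) = (8*(-2))/(-4) = -16*(-¼) = 4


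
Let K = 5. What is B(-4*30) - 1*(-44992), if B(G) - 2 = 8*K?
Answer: 45034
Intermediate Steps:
B(G) = 42 (B(G) = 2 + 8*5 = 2 + 40 = 42)
B(-4*30) - 1*(-44992) = 42 - 1*(-44992) = 42 + 44992 = 45034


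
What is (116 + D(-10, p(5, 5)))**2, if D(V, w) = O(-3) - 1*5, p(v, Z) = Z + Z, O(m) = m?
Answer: 11664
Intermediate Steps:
p(v, Z) = 2*Z
D(V, w) = -8 (D(V, w) = -3 - 1*5 = -3 - 5 = -8)
(116 + D(-10, p(5, 5)))**2 = (116 - 8)**2 = 108**2 = 11664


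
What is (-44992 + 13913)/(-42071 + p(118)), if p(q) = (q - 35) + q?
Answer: 31079/41870 ≈ 0.74227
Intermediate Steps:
p(q) = -35 + 2*q (p(q) = (-35 + q) + q = -35 + 2*q)
(-44992 + 13913)/(-42071 + p(118)) = (-44992 + 13913)/(-42071 + (-35 + 2*118)) = -31079/(-42071 + (-35 + 236)) = -31079/(-42071 + 201) = -31079/(-41870) = -31079*(-1/41870) = 31079/41870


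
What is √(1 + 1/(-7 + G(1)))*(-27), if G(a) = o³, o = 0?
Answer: -27*√42/7 ≈ -24.997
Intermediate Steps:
G(a) = 0 (G(a) = 0³ = 0)
√(1 + 1/(-7 + G(1)))*(-27) = √(1 + 1/(-7 + 0))*(-27) = √(1 + 1/(-7))*(-27) = √(1 - ⅐)*(-27) = √(6/7)*(-27) = (√42/7)*(-27) = -27*√42/7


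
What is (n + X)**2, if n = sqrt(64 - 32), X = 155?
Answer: 24057 + 1240*sqrt(2) ≈ 25811.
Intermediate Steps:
n = 4*sqrt(2) (n = sqrt(32) = 4*sqrt(2) ≈ 5.6569)
(n + X)**2 = (4*sqrt(2) + 155)**2 = (155 + 4*sqrt(2))**2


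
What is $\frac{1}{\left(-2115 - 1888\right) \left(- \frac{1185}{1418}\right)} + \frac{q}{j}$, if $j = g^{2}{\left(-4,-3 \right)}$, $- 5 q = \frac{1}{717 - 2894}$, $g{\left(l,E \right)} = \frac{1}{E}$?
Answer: $\frac{2325077}{2065343847} \approx 0.0011258$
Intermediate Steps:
$q = \frac{1}{10885}$ ($q = - \frac{1}{5 \left(717 - 2894\right)} = - \frac{1}{5 \left(-2177\right)} = \left(- \frac{1}{5}\right) \left(- \frac{1}{2177}\right) = \frac{1}{10885} \approx 9.187 \cdot 10^{-5}$)
$j = \frac{1}{9}$ ($j = \left(\frac{1}{-3}\right)^{2} = \left(- \frac{1}{3}\right)^{2} = \frac{1}{9} \approx 0.11111$)
$\frac{1}{\left(-2115 - 1888\right) \left(- \frac{1185}{1418}\right)} + \frac{q}{j} = \frac{1}{\left(-2115 - 1888\right) \left(- \frac{1185}{1418}\right)} + \frac{\frac{1}{\frac{1}{9}}}{10885} = \frac{1}{\left(-4003\right) \left(\left(-1185\right) \frac{1}{1418}\right)} + \frac{1}{10885} \cdot 9 = - \frac{1}{4003 \left(- \frac{1185}{1418}\right)} + \frac{9}{10885} = \left(- \frac{1}{4003}\right) \left(- \frac{1418}{1185}\right) + \frac{9}{10885} = \frac{1418}{4743555} + \frac{9}{10885} = \frac{2325077}{2065343847}$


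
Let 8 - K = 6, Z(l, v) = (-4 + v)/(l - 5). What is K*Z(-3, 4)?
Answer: 0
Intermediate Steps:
Z(l, v) = (-4 + v)/(-5 + l)
K = 2 (K = 8 - 1*6 = 8 - 6 = 2)
K*Z(-3, 4) = 2*((-4 + 4)/(-5 - 3)) = 2*(0/(-8)) = 2*(-1/8*0) = 2*0 = 0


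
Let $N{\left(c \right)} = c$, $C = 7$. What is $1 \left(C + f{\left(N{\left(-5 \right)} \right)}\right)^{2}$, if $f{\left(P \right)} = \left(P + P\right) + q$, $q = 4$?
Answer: $1$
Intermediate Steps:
$f{\left(P \right)} = 4 + 2 P$ ($f{\left(P \right)} = \left(P + P\right) + 4 = 2 P + 4 = 4 + 2 P$)
$1 \left(C + f{\left(N{\left(-5 \right)} \right)}\right)^{2} = 1 \left(7 + \left(4 + 2 \left(-5\right)\right)\right)^{2} = 1 \left(7 + \left(4 - 10\right)\right)^{2} = 1 \left(7 - 6\right)^{2} = 1 \cdot 1^{2} = 1 \cdot 1 = 1$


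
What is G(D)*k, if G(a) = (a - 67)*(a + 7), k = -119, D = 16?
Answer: 139587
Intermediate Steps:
G(a) = (-67 + a)*(7 + a)
G(D)*k = (-469 + 16**2 - 60*16)*(-119) = (-469 + 256 - 960)*(-119) = -1173*(-119) = 139587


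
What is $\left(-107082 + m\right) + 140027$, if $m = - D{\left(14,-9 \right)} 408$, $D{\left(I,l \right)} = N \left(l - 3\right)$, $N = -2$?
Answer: $23153$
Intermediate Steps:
$D{\left(I,l \right)} = 6 - 2 l$ ($D{\left(I,l \right)} = - 2 \left(l - 3\right) = - 2 \left(-3 + l\right) = 6 - 2 l$)
$m = -9792$ ($m = - (6 - -18) 408 = - (6 + 18) 408 = \left(-1\right) 24 \cdot 408 = \left(-24\right) 408 = -9792$)
$\left(-107082 + m\right) + 140027 = \left(-107082 - 9792\right) + 140027 = -116874 + 140027 = 23153$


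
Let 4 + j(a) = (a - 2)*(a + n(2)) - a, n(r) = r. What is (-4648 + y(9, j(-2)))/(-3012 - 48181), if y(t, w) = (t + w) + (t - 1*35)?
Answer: 4667/51193 ≈ 0.091165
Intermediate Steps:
j(a) = -4 - a + (-2 + a)*(2 + a) (j(a) = -4 + ((a - 2)*(a + 2) - a) = -4 + ((-2 + a)*(2 + a) - a) = -4 + (-a + (-2 + a)*(2 + a)) = -4 - a + (-2 + a)*(2 + a))
y(t, w) = -35 + w + 2*t (y(t, w) = (t + w) + (t - 35) = (t + w) + (-35 + t) = -35 + w + 2*t)
(-4648 + y(9, j(-2)))/(-3012 - 48181) = (-4648 + (-35 + (-8 + (-2)**2 - 1*(-2)) + 2*9))/(-3012 - 48181) = (-4648 + (-35 + (-8 + 4 + 2) + 18))/(-51193) = (-4648 + (-35 - 2 + 18))*(-1/51193) = (-4648 - 19)*(-1/51193) = -4667*(-1/51193) = 4667/51193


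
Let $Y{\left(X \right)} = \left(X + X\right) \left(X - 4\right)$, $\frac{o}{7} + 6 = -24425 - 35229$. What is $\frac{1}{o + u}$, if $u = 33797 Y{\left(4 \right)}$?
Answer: $- \frac{1}{417620} \approx -2.3945 \cdot 10^{-6}$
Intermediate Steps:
$o = -417620$ ($o = -42 + 7 \left(-24425 - 35229\right) = -42 + 7 \left(-59654\right) = -42 - 417578 = -417620$)
$Y{\left(X \right)} = 2 X \left(-4 + X\right)$
$u = 0$ ($u = 33797 \cdot 2 \cdot 4 \left(-4 + 4\right) = 33797 \cdot 2 \cdot 4 \cdot 0 = 33797 \cdot 0 = 0$)
$\frac{1}{o + u} = \frac{1}{-417620 + 0} = \frac{1}{-417620} = - \frac{1}{417620}$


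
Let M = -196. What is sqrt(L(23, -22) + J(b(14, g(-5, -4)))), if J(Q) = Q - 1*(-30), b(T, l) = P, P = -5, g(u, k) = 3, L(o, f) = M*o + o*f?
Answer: I*sqrt(4989) ≈ 70.633*I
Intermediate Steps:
L(o, f) = -196*o + f*o (L(o, f) = -196*o + o*f = -196*o + f*o)
b(T, l) = -5
J(Q) = 30 + Q (J(Q) = Q + 30 = 30 + Q)
sqrt(L(23, -22) + J(b(14, g(-5, -4)))) = sqrt(23*(-196 - 22) + (30 - 5)) = sqrt(23*(-218) + 25) = sqrt(-5014 + 25) = sqrt(-4989) = I*sqrt(4989)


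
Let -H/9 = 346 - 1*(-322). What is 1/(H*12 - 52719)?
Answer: -1/124863 ≈ -8.0088e-6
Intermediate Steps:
H = -6012 (H = -9*(346 - 1*(-322)) = -9*(346 + 322) = -9*668 = -6012)
1/(H*12 - 52719) = 1/(-6012*12 - 52719) = 1/(-72144 - 52719) = 1/(-124863) = -1/124863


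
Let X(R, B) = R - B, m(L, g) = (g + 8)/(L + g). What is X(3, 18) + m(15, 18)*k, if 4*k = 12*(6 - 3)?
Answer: -87/11 ≈ -7.9091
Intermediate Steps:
m(L, g) = (8 + g)/(L + g)
k = 9 (k = (12*(6 - 3))/4 = (12*3)/4 = (¼)*36 = 9)
X(3, 18) + m(15, 18)*k = (3 - 1*18) + ((8 + 18)/(15 + 18))*9 = (3 - 18) + (26/33)*9 = -15 + ((1/33)*26)*9 = -15 + (26/33)*9 = -15 + 78/11 = -87/11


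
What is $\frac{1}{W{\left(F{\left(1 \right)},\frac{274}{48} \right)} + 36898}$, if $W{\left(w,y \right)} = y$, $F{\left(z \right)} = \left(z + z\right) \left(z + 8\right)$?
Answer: $\frac{24}{885689} \approx 2.7098 \cdot 10^{-5}$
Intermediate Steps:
$F{\left(z \right)} = 2 z \left(8 + z\right)$
$\frac{1}{W{\left(F{\left(1 \right)},\frac{274}{48} \right)} + 36898} = \frac{1}{\frac{274}{48} + 36898} = \frac{1}{274 \cdot \frac{1}{48} + 36898} = \frac{1}{\frac{137}{24} + 36898} = \frac{1}{\frac{885689}{24}} = \frac{24}{885689}$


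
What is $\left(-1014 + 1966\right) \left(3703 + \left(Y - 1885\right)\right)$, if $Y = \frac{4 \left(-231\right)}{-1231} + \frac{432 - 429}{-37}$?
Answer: $\frac{78858863832}{45547} \approx 1.7314 \cdot 10^{6}$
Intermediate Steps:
$Y = \frac{30495}{45547}$ ($Y = \left(-924\right) \left(- \frac{1}{1231}\right) + 3 \left(- \frac{1}{37}\right) = \frac{924}{1231} - \frac{3}{37} = \frac{30495}{45547} \approx 0.66953$)
$\left(-1014 + 1966\right) \left(3703 + \left(Y - 1885\right)\right) = \left(-1014 + 1966\right) \left(3703 + \left(\frac{30495}{45547} - 1885\right)\right) = 952 \left(3703 + \left(\frac{30495}{45547} - 1885\right)\right) = 952 \left(3703 - \frac{85825600}{45547}\right) = 952 \cdot \frac{82834941}{45547} = \frac{78858863832}{45547}$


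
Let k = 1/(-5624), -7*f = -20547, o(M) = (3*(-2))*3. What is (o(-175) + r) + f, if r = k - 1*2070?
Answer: 33355937/39368 ≈ 847.29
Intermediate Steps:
o(M) = -18 (o(M) = -6*3 = -18)
f = 20547/7 (f = -⅐*(-20547) = 20547/7 ≈ 2935.3)
k = -1/5624 ≈ -0.00017781
r = -11641681/5624 (r = -1/5624 - 1*2070 = -1/5624 - 2070 = -11641681/5624 ≈ -2070.0)
(o(-175) + r) + f = (-18 - 11641681/5624) + 20547/7 = -11742913/5624 + 20547/7 = 33355937/39368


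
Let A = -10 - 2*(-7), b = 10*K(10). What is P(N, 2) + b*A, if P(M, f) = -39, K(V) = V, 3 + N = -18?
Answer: 361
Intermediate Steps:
N = -21 (N = -3 - 18 = -21)
b = 100 (b = 10*10 = 100)
A = 4 (A = -10 + 14 = 4)
P(N, 2) + b*A = -39 + 100*4 = -39 + 400 = 361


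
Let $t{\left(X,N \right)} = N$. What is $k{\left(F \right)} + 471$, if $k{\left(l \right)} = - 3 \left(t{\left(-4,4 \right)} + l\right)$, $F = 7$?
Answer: $438$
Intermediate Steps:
$k{\left(l \right)} = -12 - 3 l$ ($k{\left(l \right)} = - 3 \left(4 + l\right) = -12 - 3 l$)
$k{\left(F \right)} + 471 = \left(-12 - 21\right) + 471 = -33 + 471 = 438$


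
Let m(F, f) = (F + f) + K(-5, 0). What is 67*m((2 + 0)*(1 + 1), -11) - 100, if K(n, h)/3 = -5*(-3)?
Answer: 2446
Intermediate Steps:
K(n, h) = 45 (K(n, h) = 3*(-5*(-3)) = 3*15 = 45)
m(F, f) = 45 + F + f (m(F, f) = (F + f) + 45 = 45 + F + f)
67*m((2 + 0)*(1 + 1), -11) - 100 = 67*(45 + (2 + 0)*(1 + 1) - 11) - 100 = 67*(45 + 2*2 - 11) - 100 = 67*(45 + 4 - 11) - 100 = 67*38 - 100 = 2546 - 100 = 2446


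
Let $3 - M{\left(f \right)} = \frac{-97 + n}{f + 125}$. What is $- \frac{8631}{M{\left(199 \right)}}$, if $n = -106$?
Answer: $- \frac{2796444}{1175} \approx -2380.0$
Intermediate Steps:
$M{\left(f \right)} = 3 + \frac{203}{125 + f}$ ($M{\left(f \right)} = 3 - \frac{-97 - 106}{f + 125} = 3 - - \frac{203}{125 + f} = 3 + \frac{203}{125 + f}$)
$- \frac{8631}{M{\left(199 \right)}} = - \frac{8631}{\frac{1}{125 + 199} \left(578 + 3 \cdot 199\right)} = - \frac{8631}{\frac{1}{324} \left(578 + 597\right)} = - \frac{8631}{\frac{1}{324} \cdot 1175} = - \frac{8631}{\frac{1175}{324}} = \left(-8631\right) \frac{324}{1175} = - \frac{2796444}{1175}$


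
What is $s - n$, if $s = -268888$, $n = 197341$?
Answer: $-466229$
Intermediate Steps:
$s - n = -268888 - 197341 = -466229$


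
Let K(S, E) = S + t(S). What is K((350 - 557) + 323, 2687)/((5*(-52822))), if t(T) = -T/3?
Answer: -116/396165 ≈ -0.00029281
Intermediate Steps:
t(T) = -T/3
K(S, E) = 2*S/3 (K(S, E) = S - S/3 = 2*S/3)
K((350 - 557) + 323, 2687)/((5*(-52822))) = (2*((350 - 557) + 323)/3)/((5*(-52822))) = (2*(-207 + 323)/3)/(-264110) = ((⅔)*116)*(-1/264110) = (232/3)*(-1/264110) = -116/396165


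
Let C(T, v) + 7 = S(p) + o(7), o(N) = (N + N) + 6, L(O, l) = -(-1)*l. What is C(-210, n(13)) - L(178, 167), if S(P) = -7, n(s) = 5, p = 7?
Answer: -161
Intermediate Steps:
L(O, l) = l
o(N) = 6 + 2*N (o(N) = 2*N + 6 = 6 + 2*N)
C(T, v) = 6 (C(T, v) = -7 + (-7 + (6 + 2*7)) = -7 + (-7 + (6 + 14)) = -7 + (-7 + 20) = -7 + 13 = 6)
C(-210, n(13)) - L(178, 167) = 6 - 1*167 = 6 - 167 = -161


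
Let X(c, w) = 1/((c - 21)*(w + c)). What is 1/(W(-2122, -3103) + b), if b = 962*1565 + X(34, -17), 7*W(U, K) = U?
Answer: 1547/2328585955 ≈ 6.6435e-7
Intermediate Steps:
X(c, w) = 1/((-21 + c)*(c + w))
W(U, K) = U/7
b = 332722131/221 (b = 962*1565 + 1/(34² - 21*34 - 21*(-17) + 34*(-17)) = 1505530 + 1/(1156 - 714 + 357 - 578) = 1505530 + 1/221 = 332722131/221 ≈ 1.5055e+6)
1/(W(-2122, -3103) + b) = 1/((⅐)*(-2122) + 332722131/221) = 1/(-2122/7 + 332722131/221) = 1/(2328585955/1547) = 1547/2328585955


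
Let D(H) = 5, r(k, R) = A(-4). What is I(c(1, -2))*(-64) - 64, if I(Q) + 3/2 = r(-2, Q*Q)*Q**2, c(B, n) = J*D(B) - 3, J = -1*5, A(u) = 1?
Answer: -50144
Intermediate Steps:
r(k, R) = 1
J = -5
c(B, n) = -28 (c(B, n) = -5*5 - 3 = -25 - 3 = -28)
I(Q) = -3/2 + Q**2 (I(Q) = -3/2 + 1*Q**2 = -3/2 + Q**2)
I(c(1, -2))*(-64) - 64 = (-3/2 + (-28)**2)*(-64) - 64 = (-3/2 + 784)*(-64) - 64 = (1565/2)*(-64) - 64 = -50080 - 64 = -50144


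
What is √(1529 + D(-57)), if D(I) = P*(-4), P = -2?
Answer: √1537 ≈ 39.205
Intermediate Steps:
D(I) = 8 (D(I) = -2*(-4) = 8)
√(1529 + D(-57)) = √(1529 + 8) = √1537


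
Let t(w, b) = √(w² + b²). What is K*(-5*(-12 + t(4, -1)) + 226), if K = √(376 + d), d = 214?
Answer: √590*(286 - 5*√17) ≈ 6446.2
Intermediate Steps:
K = √590 (K = √(376 + 214) = √590 ≈ 24.290)
t(w, b) = √(b² + w²)
K*(-5*(-12 + t(4, -1)) + 226) = √590*(-5*(-12 + √((-1)² + 4²)) + 226) = √590*(-5*(-12 + √(1 + 16)) + 226) = √590*(-5*(-12 + √17) + 226) = √590*((60 - 5*√17) + 226) = √590*(286 - 5*√17)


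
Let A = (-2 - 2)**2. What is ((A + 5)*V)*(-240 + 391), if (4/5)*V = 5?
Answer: 79275/4 ≈ 19819.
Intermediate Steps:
A = 16 (A = (-4)**2 = 16)
V = 25/4 (V = (5/4)*5 = 25/4 ≈ 6.2500)
((A + 5)*V)*(-240 + 391) = ((16 + 5)*(25/4))*(-240 + 391) = (21*(25/4))*151 = (525/4)*151 = 79275/4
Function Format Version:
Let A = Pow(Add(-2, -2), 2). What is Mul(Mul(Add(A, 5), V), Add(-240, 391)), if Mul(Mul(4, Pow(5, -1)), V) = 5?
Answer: Rational(79275, 4) ≈ 19819.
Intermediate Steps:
A = 16 (A = Pow(-4, 2) = 16)
V = Rational(25, 4) (V = Mul(Rational(5, 4), 5) = Rational(25, 4) ≈ 6.2500)
Mul(Mul(Add(A, 5), V), Add(-240, 391)) = Mul(Mul(Add(16, 5), Rational(25, 4)), Add(-240, 391)) = Mul(Mul(21, Rational(25, 4)), 151) = Mul(Rational(525, 4), 151) = Rational(79275, 4)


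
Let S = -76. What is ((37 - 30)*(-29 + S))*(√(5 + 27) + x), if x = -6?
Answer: 4410 - 2940*√2 ≈ 252.21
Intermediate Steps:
((37 - 30)*(-29 + S))*(√(5 + 27) + x) = ((37 - 30)*(-29 - 76))*(√(5 + 27) - 6) = (7*(-105))*(√32 - 6) = -735*(4*√2 - 6) = -735*(-6 + 4*√2) = 4410 - 2940*√2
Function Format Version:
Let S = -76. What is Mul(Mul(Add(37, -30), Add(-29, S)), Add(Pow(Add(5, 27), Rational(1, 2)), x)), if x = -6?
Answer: Add(4410, Mul(-2940, Pow(2, Rational(1, 2)))) ≈ 252.21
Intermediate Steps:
Mul(Mul(Add(37, -30), Add(-29, S)), Add(Pow(Add(5, 27), Rational(1, 2)), x)) = Mul(Mul(Add(37, -30), Add(-29, -76)), Add(Pow(Add(5, 27), Rational(1, 2)), -6)) = Mul(Mul(7, -105), Add(Pow(32, Rational(1, 2)), -6)) = Mul(-735, Add(Mul(4, Pow(2, Rational(1, 2))), -6)) = Mul(-735, Add(-6, Mul(4, Pow(2, Rational(1, 2))))) = Add(4410, Mul(-2940, Pow(2, Rational(1, 2))))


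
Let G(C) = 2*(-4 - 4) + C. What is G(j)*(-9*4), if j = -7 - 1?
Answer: 864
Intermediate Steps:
j = -8
G(C) = -16 + C (G(C) = 2*(-8) + C = -16 + C)
G(j)*(-9*4) = (-16 - 8)*(-9*4) = -24*(-36) = 864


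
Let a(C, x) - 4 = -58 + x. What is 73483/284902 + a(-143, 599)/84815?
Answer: 1277546447/4832792626 ≈ 0.26435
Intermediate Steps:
a(C, x) = -54 + x (a(C, x) = 4 + (-58 + x) = -54 + x)
73483/284902 + a(-143, 599)/84815 = 73483/284902 + (-54 + 599)/84815 = 73483*(1/284902) + 545*(1/84815) = 73483/284902 + 109/16963 = 1277546447/4832792626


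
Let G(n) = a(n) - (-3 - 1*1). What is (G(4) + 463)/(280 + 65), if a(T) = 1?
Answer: 156/115 ≈ 1.3565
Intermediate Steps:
G(n) = 5 (G(n) = 1 - (-3 - 1*1) = 1 - (-3 - 1) = 1 - 1*(-4) = 1 + 4 = 5)
(G(4) + 463)/(280 + 65) = (5 + 463)/(280 + 65) = 468/345 = 468*(1/345) = 156/115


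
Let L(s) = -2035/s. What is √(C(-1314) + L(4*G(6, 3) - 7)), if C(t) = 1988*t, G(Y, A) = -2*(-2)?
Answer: I*√23512123/3 ≈ 1616.3*I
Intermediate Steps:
G(Y, A) = 4
√(C(-1314) + L(4*G(6, 3) - 7)) = √(1988*(-1314) - 2035/(4*4 - 7)) = √(-2612232 - 2035/(16 - 7)) = √(-2612232 - 2035/9) = √(-23512123/9) = I*√23512123/3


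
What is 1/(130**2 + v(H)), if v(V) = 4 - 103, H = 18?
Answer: 1/16801 ≈ 5.9520e-5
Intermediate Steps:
v(V) = -99
1/(130**2 + v(H)) = 1/(130**2 - 99) = 1/(16900 - 99) = 1/16801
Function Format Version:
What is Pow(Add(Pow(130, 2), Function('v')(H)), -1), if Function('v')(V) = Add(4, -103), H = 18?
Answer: Rational(1, 16801) ≈ 5.9520e-5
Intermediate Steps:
Function('v')(V) = -99
Pow(Add(Pow(130, 2), Function('v')(H)), -1) = Pow(Add(Pow(130, 2), -99), -1) = Pow(Add(16900, -99), -1) = Pow(16801, -1) = Rational(1, 16801)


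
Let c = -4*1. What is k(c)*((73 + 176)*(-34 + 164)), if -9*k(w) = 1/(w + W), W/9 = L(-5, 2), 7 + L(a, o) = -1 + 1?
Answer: 10790/201 ≈ 53.682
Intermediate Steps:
L(a, o) = -7 (L(a, o) = -7 + (-1 + 1) = -7 + 0 = -7)
W = -63 (W = 9*(-7) = -63)
c = -4
k(w) = -1/(9*(-63 + w)) (k(w) = -1/(9*(w - 63)) = -1/(9*(-63 + w)))
k(c)*((73 + 176)*(-34 + 164)) = (-1/(-567 + 9*(-4)))*((73 + 176)*(-34 + 164)) = (-1/(-567 - 36))*(249*130) = -1/(-603)*32370 = -1*(-1/603)*32370 = (1/603)*32370 = 10790/201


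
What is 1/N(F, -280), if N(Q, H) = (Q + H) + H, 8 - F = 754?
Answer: -1/1306 ≈ -0.00076570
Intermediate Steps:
F = -746 (F = 8 - 1*754 = 8 - 754 = -746)
N(Q, H) = Q + 2*H (N(Q, H) = (H + Q) + H = Q + 2*H)
1/N(F, -280) = 1/(-746 + 2*(-280)) = 1/(-746 - 560) = 1/(-1306) = -1/1306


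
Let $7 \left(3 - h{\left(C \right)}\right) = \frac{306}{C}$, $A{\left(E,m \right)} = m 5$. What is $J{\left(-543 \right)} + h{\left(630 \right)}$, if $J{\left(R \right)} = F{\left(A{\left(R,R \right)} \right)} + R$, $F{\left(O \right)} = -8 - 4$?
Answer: $- \frac{135257}{245} \approx -552.07$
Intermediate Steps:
$A{\left(E,m \right)} = 5 m$
$F{\left(O \right)} = -12$ ($F{\left(O \right)} = -8 - 4 = -12$)
$h{\left(C \right)} = 3 - \frac{306}{7 C}$ ($h{\left(C \right)} = 3 - \frac{306 \frac{1}{C}}{7} = 3 - \frac{306}{7 C}$)
$J{\left(R \right)} = -12 + R$
$J{\left(-543 \right)} + h{\left(630 \right)} = \left(-12 - 543\right) + \left(3 - \frac{306}{7 \cdot 630}\right) = -555 + \left(3 - \frac{17}{245}\right) = -555 + \frac{718}{245} = - \frac{135257}{245}$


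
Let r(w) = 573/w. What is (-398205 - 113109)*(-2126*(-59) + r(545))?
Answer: -34954500333342/545 ≈ -6.4137e+10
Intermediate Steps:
(-398205 - 113109)*(-2126*(-59) + r(545)) = (-398205 - 113109)*(-2126*(-59) + 573/545) = -511314*(125434 + 573*(1/545)) = -511314*(125434 + 573/545) = -511314*68362103/545 = -34954500333342/545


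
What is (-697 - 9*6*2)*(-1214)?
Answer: 977270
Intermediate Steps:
(-697 - 9*6*2)*(-1214) = (-697 - 54*2)*(-1214) = (-697 - 108)*(-1214) = -805*(-1214) = 977270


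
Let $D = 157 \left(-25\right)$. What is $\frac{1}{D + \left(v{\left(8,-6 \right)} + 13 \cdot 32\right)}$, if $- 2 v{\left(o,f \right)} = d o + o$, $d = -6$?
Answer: $- \frac{1}{3489} \approx -0.00028661$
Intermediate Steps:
$v{\left(o,f \right)} = \frac{5 o}{2}$ ($v{\left(o,f \right)} = - \frac{- 6 o + o}{2} = - \frac{\left(-5\right) o}{2} = \frac{5 o}{2}$)
$D = -3925$
$\frac{1}{D + \left(v{\left(8,-6 \right)} + 13 \cdot 32\right)} = \frac{1}{-3925 + \left(\frac{5}{2} \cdot 8 + 13 \cdot 32\right)} = \frac{1}{-3925 + \left(20 + 416\right)} = \frac{1}{-3925 + 436} = \frac{1}{-3489} = - \frac{1}{3489}$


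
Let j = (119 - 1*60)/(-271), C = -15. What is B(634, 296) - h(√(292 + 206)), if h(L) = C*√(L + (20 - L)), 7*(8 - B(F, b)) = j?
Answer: 15235/1897 + 30*√5 ≈ 75.113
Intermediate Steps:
j = -59/271 (j = (119 - 60)*(-1/271) = 59*(-1/271) = -59/271 ≈ -0.21771)
B(F, b) = 15235/1897 (B(F, b) = 8 - ⅐*(-59/271) = 8 + 59/1897 = 15235/1897)
h(L) = -30*√5 (h(L) = -15*√(L + (20 - L)) = -30*√5)
B(634, 296) - h(√(292 + 206)) = 15235/1897 - (-30)*√5 = 15235/1897 + 30*√5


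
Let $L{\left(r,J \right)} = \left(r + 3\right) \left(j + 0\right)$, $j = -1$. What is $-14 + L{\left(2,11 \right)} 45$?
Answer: $-239$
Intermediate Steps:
$L{\left(r,J \right)} = -3 - r$ ($L{\left(r,J \right)} = \left(r + 3\right) \left(-1 + 0\right) = \left(3 + r\right) \left(-1\right) = -3 - r$)
$-14 + L{\left(2,11 \right)} 45 = -14 + \left(-3 - 2\right) 45 = -14 - 225 = -239$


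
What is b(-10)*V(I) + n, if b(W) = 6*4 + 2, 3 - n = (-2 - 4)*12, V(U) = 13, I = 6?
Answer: 413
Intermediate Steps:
n = 75 (n = 3 - (-2 - 4)*12 = 3 - (-6)*12 = 3 - 1*(-72) = 3 + 72 = 75)
b(W) = 26 (b(W) = 24 + 2 = 26)
b(-10)*V(I) + n = 26*13 + 75 = 338 + 75 = 413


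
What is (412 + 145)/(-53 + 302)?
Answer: 557/249 ≈ 2.2369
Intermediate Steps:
(412 + 145)/(-53 + 302) = 557/249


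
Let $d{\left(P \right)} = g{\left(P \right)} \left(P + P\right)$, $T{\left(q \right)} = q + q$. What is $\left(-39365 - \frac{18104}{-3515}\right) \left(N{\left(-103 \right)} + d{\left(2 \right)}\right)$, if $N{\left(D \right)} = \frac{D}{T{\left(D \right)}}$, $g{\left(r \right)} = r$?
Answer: $- \frac{2351947807}{7030} \approx -3.3456 \cdot 10^{5}$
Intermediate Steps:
$T{\left(q \right)} = 2 q$
$d{\left(P \right)} = 2 P^{2}$ ($d{\left(P \right)} = P \left(P + P\right) = P 2 P = 2 P^{2}$)
$N{\left(D \right)} = \frac{1}{2}$ ($N{\left(D \right)} = \frac{D}{2 D} = D \frac{1}{2 D} = \frac{1}{2}$)
$\left(-39365 - \frac{18104}{-3515}\right) \left(N{\left(-103 \right)} + d{\left(2 \right)}\right) = \left(-39365 - \frac{18104}{-3515}\right) \left(\frac{1}{2} + 2 \cdot 2^{2}\right) = \left(-39365 - - \frac{18104}{3515}\right) \left(\frac{1}{2} + 2 \cdot 4\right) = \left(-39365 + \frac{18104}{3515}\right) \left(\frac{1}{2} + 8\right) = \left(- \frac{138349871}{3515}\right) \frac{17}{2} = - \frac{2351947807}{7030}$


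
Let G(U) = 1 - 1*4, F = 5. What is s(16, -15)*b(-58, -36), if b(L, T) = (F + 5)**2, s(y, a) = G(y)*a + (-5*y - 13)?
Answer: -4800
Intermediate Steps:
G(U) = -3 (G(U) = 1 - 4 = -3)
s(y, a) = -13 - 5*y - 3*a (s(y, a) = -3*a + (-5*y - 13) = -3*a + (-13 - 5*y) = -13 - 5*y - 3*a)
b(L, T) = 100 (b(L, T) = (5 + 5)**2 = 10**2 = 100)
s(16, -15)*b(-58, -36) = (-13 - 5*16 - 3*(-15))*100 = (-13 - 80 + 45)*100 = -48*100 = -4800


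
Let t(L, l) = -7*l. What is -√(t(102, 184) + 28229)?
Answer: -√26941 ≈ -164.14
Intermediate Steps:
-√(t(102, 184) + 28229) = -√(-7*184 + 28229) = -√(-1288 + 28229) = -√26941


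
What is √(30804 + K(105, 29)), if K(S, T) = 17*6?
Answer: 3*√3434 ≈ 175.80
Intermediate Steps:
K(S, T) = 102
√(30804 + K(105, 29)) = √(30804 + 102) = √30906 = 3*√3434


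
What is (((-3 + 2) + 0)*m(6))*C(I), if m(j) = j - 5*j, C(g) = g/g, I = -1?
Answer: 24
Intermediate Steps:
C(g) = 1
m(j) = -4*j
(((-3 + 2) + 0)*m(6))*C(I) = (((-3 + 2) + 0)*(-4*6))*1 = ((-1 + 0)*(-24))*1 = -1*(-24)*1 = 24*1 = 24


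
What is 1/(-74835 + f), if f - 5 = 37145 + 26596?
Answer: -1/11089 ≈ -9.0179e-5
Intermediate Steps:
f = 63746 (f = 5 + (37145 + 26596) = 5 + 63741 = 63746)
1/(-74835 + f) = 1/(-74835 + 63746) = 1/(-11089) = -1/11089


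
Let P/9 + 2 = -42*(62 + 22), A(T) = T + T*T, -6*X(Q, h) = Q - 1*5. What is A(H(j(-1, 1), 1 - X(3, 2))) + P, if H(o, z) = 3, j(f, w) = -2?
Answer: -31758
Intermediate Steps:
X(Q, h) = ⅚ - Q/6 (X(Q, h) = -(Q - 1*5)/6 = -(Q - 5)/6 = -(-5 + Q)/6 = ⅚ - Q/6)
A(T) = T + T²
P = -31770 (P = -18 + 9*(-42*(62 + 22)) = -18 + 9*(-42*84) = -18 + 9*(-3528) = -18 - 31752 = -31770)
A(H(j(-1, 1), 1 - X(3, 2))) + P = 3*(1 + 3) - 31770 = 3*4 - 31770 = 12 - 31770 = -31758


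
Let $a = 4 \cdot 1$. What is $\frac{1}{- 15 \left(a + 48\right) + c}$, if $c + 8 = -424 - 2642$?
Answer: $- \frac{1}{3854} \approx -0.00025947$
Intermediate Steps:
$a = 4$
$c = -3074$ ($c = -8 - 3066 = -3074$)
$\frac{1}{- 15 \left(a + 48\right) + c} = \frac{1}{- 15 \left(4 + 48\right) - 3074} = \frac{1}{\left(-15\right) 52 - 3074} = \frac{1}{-780 - 3074} = \frac{1}{-3854} = - \frac{1}{3854}$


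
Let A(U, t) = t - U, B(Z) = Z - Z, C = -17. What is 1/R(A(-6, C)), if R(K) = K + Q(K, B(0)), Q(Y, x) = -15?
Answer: -1/26 ≈ -0.038462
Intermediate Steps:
B(Z) = 0
R(K) = -15 + K (R(K) = K - 15 = -15 + K)
1/R(A(-6, C)) = 1/(-15 + (-17 - 1*(-6))) = 1/(-15 + (-17 + 6)) = 1/(-15 - 11) = 1/(-26) = -1/26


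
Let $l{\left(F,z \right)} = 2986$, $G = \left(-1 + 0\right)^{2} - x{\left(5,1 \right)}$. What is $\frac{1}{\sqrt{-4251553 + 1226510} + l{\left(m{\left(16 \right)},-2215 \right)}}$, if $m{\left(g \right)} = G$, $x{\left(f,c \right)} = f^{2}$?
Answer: $\frac{2986}{11941239} - \frac{i \sqrt{3025043}}{11941239} \approx 0.00025006 - 0.00014565 i$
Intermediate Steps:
$G = -24$ ($G = \left(-1 + 0\right)^{2} - 5^{2} = \left(-1\right)^{2} - 25 = 1 - 25 = -24$)
$m{\left(g \right)} = -24$
$\frac{1}{\sqrt{-4251553 + 1226510} + l{\left(m{\left(16 \right)},-2215 \right)}} = \frac{1}{\sqrt{-4251553 + 1226510} + 2986} = \frac{1}{\sqrt{-3025043} + 2986} = \frac{1}{i \sqrt{3025043} + 2986} = \frac{1}{2986 + i \sqrt{3025043}}$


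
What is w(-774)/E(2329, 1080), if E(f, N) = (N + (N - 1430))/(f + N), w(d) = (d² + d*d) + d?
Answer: 2040930801/365 ≈ 5.5916e+6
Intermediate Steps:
w(d) = d + 2*d² (w(d) = (d² + d²) + d = 2*d² + d = d + 2*d²)
E(f, N) = (-1430 + 2*N)/(N + f) (E(f, N) = (N + (-1430 + N))/(N + f) = (-1430 + 2*N)/(N + f))
w(-774)/E(2329, 1080) = (-774*(1 + 2*(-774)))/((2*(-715 + 1080)/(1080 + 2329))) = (-774*(1 - 1548))/((2*365/3409)) = (-774*(-1547))/((2*(1/3409)*365)) = 1197378/(730/3409) = 1197378*(3409/730) = 2040930801/365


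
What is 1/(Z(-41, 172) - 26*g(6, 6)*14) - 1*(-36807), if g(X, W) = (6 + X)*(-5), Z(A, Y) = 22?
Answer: 804674635/21862 ≈ 36807.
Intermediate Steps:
g(X, W) = -30 - 5*X
1/(Z(-41, 172) - 26*g(6, 6)*14) - 1*(-36807) = 1/(22 - 26*(-30 - 5*6)*14) - 1*(-36807) = 1/(22 - 26*(-30 - 30)*14) + 36807 = 1/(22 - 26*(-60)*14) + 36807 = 1/(22 + 1560*14) + 36807 = 1/(22 + 21840) + 36807 = 1/21862 + 36807 = 804674635/21862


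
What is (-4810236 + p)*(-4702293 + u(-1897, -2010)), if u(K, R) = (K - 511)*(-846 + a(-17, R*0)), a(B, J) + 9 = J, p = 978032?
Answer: 10130251160412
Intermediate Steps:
a(B, J) = -9 + J
u(K, R) = 436905 - 855*K (u(K, R) = (K - 511)*(-846 + (-9 + R*0)) = (-511 + K)*(-846 + (-9 + 0)) = (-511 + K)*(-846 - 9) = (-511 + K)*(-855) = 436905 - 855*K)
(-4810236 + p)*(-4702293 + u(-1897, -2010)) = (-4810236 + 978032)*(-4702293 + (436905 - 855*(-1897))) = -3832204*(-4702293 + (436905 + 1621935)) = -3832204*(-4702293 + 2058840) = -3832204*(-2643453) = 10130251160412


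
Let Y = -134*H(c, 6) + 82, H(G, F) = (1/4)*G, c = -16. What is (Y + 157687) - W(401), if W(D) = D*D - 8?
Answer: -2488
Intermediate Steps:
W(D) = -8 + D² (W(D) = D² - 8 = -8 + D²)
H(G, F) = G/4 (H(G, F) = (1*(¼))*G = G/4)
Y = 618 (Y = -67*(-16)/2 + 82 = -134*(-4) + 82 = 536 + 82 = 618)
(Y + 157687) - W(401) = (618 + 157687) - (-8 + 401²) = 158305 - (-8 + 160801) = 158305 - 1*160793 = 158305 - 160793 = -2488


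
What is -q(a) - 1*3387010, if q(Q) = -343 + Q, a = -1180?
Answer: -3385487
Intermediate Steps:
-q(a) - 1*3387010 = -(-343 - 1180) - 1*3387010 = -1*(-1523) - 3387010 = 1523 - 3387010 = -3385487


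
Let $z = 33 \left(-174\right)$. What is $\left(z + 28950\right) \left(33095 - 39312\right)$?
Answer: $-144284136$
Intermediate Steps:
$z = -5742$
$\left(z + 28950\right) \left(33095 - 39312\right) = \left(-5742 + 28950\right) \left(33095 - 39312\right) = 23208 \left(-6217\right) = -144284136$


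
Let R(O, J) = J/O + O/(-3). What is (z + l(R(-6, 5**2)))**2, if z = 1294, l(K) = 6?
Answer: 1690000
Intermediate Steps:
R(O, J) = -O/3 + J/O (R(O, J) = J/O + O*(-1/3) = J/O - O/3 = -O/3 + J/O)
(z + l(R(-6, 5**2)))**2 = (1294 + 6)**2 = 1300**2 = 1690000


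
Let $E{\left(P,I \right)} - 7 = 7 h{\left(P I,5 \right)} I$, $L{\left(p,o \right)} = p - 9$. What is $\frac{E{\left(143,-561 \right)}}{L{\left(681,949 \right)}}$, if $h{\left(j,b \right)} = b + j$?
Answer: $\frac{45002299}{96} \approx 4.6877 \cdot 10^{5}$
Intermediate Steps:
$L{\left(p,o \right)} = -9 + p$ ($L{\left(p,o \right)} = p - 9 = -9 + p$)
$E{\left(P,I \right)} = 7 + I \left(35 + 7 I P\right)$ ($E{\left(P,I \right)} = 7 + 7 \left(5 + P I\right) I = 7 + 7 \left(5 + I P\right) I = 7 + \left(35 + 7 I P\right) I = 7 + I \left(35 + 7 I P\right)$)
$\frac{E{\left(143,-561 \right)}}{L{\left(681,949 \right)}} = \frac{7 + 7 \left(-561\right) \left(5 - 80223\right)}{-9 + 681} = \frac{7 + 7 \left(-561\right) \left(5 - 80223\right)}{672} = \left(7 + 7 \left(-561\right) \left(-80218\right)\right) \frac{1}{672} = \left(7 + 315016086\right) \frac{1}{672} = 315016093 \cdot \frac{1}{672} = \frac{45002299}{96}$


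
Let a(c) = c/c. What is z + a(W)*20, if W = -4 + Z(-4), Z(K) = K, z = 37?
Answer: 57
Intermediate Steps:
W = -8 (W = -4 - 4 = -8)
a(c) = 1
z + a(W)*20 = 37 + 1*20 = 37 + 20 = 57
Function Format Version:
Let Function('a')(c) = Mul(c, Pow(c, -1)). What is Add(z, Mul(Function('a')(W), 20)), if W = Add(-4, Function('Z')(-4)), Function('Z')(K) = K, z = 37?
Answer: 57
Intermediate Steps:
W = -8 (W = Add(-4, -4) = -8)
Function('a')(c) = 1
Add(z, Mul(Function('a')(W), 20)) = Add(37, Mul(1, 20)) = Add(37, 20) = 57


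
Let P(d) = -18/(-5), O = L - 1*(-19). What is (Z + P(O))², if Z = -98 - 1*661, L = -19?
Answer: 14265729/25 ≈ 5.7063e+5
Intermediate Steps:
Z = -759 (Z = -98 - 661 = -759)
O = 0 (O = -19 - 1*(-19) = -19 + 19 = 0)
P(d) = 18/5 (P(d) = -18*(-⅕) = 18/5)
(Z + P(O))² = (-759 + 18/5)² = (-3777/5)² = 14265729/25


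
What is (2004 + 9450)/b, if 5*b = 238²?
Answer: 28635/28322 ≈ 1.0111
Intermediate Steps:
b = 56644/5 (b = (⅕)*238² = (⅕)*56644 = 56644/5 ≈ 11329.)
(2004 + 9450)/b = (2004 + 9450)/(56644/5) = 11454*(5/56644) = 28635/28322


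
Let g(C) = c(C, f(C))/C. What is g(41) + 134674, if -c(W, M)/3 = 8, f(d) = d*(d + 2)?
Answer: 5521610/41 ≈ 1.3467e+5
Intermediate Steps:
f(d) = d*(2 + d)
c(W, M) = -24 (c(W, M) = -3*8 = -24)
g(C) = -24/C
g(41) + 134674 = -24/41 + 134674 = 5521610/41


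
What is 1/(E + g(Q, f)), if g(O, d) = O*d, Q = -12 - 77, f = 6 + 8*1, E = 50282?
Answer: 1/49036 ≈ 2.0393e-5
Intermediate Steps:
f = 14 (f = 6 + 8 = 14)
Q = -89
1/(E + g(Q, f)) = 1/(50282 - 89*14) = 1/(50282 - 1246) = 1/49036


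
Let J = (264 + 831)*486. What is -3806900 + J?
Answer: -3274730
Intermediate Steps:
J = 532170 (J = 1095*486 = 532170)
-3806900 + J = -3806900 + 532170 = -3274730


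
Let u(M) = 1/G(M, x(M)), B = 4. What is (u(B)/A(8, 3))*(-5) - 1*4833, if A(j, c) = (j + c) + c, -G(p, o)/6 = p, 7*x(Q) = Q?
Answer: -1623883/336 ≈ -4833.0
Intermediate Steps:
x(Q) = Q/7
G(p, o) = -6*p
A(j, c) = j + 2*c (A(j, c) = (c + j) + c = j + 2*c)
u(M) = -1/(6*M) (u(M) = 1/(-6*M) = -1/(6*M))
(u(B)/A(8, 3))*(-5) - 1*4833 = ((-1/6/4)/(8 + 2*3))*(-5) - 1*4833 = ((-1/6*1/4)/(8 + 6))*(-5) - 4833 = -1/24/14*(-5) - 4833 = -1/24*1/14*(-5) - 4833 = -1/336*(-5) - 4833 = 5/336 - 4833 = -1623883/336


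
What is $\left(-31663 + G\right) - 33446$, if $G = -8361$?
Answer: $-73470$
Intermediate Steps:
$\left(-31663 + G\right) - 33446 = \left(-31663 - 8361\right) - 33446 = -40024 - 33446 = -73470$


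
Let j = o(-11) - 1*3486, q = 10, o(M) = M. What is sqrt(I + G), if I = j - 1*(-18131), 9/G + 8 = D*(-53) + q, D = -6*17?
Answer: 3*sqrt(17586818)/104 ≈ 120.97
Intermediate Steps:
D = -102
j = -3497 (j = -11 - 1*3486 = -11 - 3486 = -3497)
G = 9/5408 (G = 9/(-8 + (-102*(-53) + 10)) = 9/(-8 + (5406 + 10)) = 9/(-8 + 5416) = 9/5408 ≈ 0.0016642)
I = 14634 (I = -3497 - 1*(-18131) = -3497 + 18131 = 14634)
sqrt(I + G) = sqrt(14634 + 9/5408) = sqrt(79140681/5408) = 3*sqrt(17586818)/104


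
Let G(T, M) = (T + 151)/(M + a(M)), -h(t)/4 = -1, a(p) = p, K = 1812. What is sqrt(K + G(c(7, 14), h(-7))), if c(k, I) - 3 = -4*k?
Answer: sqrt(7311)/2 ≈ 42.752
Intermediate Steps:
h(t) = 4 (h(t) = -4*(-1) = 4)
c(k, I) = 3 - 4*k
G(T, M) = (151 + T)/(2*M) (G(T, M) = (T + 151)/(M + M) = (151 + T)/((2*M)) = (151 + T)*(1/(2*M)) = (151 + T)/(2*M))
sqrt(K + G(c(7, 14), h(-7))) = sqrt(1812 + (1/2)*(151 + (3 - 4*7))/4) = sqrt(1812 + (1/2)*(1/4)*(151 + (3 - 28))) = sqrt(1812 + (1/2)*(1/4)*(151 - 25)) = sqrt(1812 + (1/2)*(1/4)*126) = sqrt(1812 + 63/4) = sqrt(7311/4) = sqrt(7311)/2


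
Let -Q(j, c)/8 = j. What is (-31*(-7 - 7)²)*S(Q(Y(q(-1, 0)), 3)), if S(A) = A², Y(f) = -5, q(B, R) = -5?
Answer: -9721600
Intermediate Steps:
Q(j, c) = -8*j
(-31*(-7 - 7)²)*S(Q(Y(q(-1, 0)), 3)) = (-31*(-7 - 7)²)*(-8*(-5))² = -31*(-14)²*40² = -31*196*1600 = -6076*1600 = -9721600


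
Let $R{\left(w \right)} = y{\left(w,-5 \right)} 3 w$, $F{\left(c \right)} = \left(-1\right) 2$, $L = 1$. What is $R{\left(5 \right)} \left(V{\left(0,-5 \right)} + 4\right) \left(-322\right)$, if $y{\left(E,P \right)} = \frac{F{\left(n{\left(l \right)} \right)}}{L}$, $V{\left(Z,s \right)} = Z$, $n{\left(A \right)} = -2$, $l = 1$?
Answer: $38640$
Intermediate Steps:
$F{\left(c \right)} = -2$
$y{\left(E,P \right)} = -2$ ($y{\left(E,P \right)} = - \frac{2}{1} = \left(-2\right) 1 = -2$)
$R{\left(w \right)} = - 6 w$ ($R{\left(w \right)} = \left(-2\right) 3 w = - 6 w$)
$R{\left(5 \right)} \left(V{\left(0,-5 \right)} + 4\right) \left(-322\right) = \left(-6\right) 5 \left(0 + 4\right) \left(-322\right) = \left(-30\right) 4 \left(-322\right) = \left(-120\right) \left(-322\right) = 38640$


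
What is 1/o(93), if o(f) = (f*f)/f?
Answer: 1/93 ≈ 0.010753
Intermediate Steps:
o(f) = f (o(f) = f²/f = f)
1/o(93) = 1/93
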